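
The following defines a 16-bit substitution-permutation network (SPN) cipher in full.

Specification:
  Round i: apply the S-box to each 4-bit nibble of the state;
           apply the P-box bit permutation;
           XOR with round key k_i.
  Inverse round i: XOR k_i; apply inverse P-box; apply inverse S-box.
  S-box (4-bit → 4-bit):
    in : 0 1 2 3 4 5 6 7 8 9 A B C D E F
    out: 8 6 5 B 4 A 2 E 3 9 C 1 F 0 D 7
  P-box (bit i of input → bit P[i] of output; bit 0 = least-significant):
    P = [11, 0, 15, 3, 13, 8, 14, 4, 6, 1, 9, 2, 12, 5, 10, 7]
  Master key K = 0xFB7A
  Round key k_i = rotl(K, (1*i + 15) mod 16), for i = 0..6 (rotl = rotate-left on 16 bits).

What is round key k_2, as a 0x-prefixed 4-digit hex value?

0xF6F5

K = 0xFB7A
k_0 = rotl(K, (1*0+15) mod 16) = rotl(K, 15) = 0x7DBD
k_1 = rotl(K, (1*1+15) mod 16) = rotl(K, 0) = 0xFB7A
k_2 = rotl(K, (1*2+15) mod 16) = rotl(K, 1) = 0xF6F5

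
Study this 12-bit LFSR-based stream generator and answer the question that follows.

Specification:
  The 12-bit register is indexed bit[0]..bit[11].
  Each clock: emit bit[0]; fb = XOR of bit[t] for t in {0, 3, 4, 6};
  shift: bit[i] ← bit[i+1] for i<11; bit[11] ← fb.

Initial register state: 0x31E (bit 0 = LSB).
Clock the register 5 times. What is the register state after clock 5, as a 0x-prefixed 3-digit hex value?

reg_0 = 0x31E
clock 1: out=0, reg = 0x18F
clock 2: out=1, reg = 0x0C7
clock 3: out=1, reg = 0x063
clock 4: out=1, reg = 0x031
clock 5: out=1, reg = 0x018

0x018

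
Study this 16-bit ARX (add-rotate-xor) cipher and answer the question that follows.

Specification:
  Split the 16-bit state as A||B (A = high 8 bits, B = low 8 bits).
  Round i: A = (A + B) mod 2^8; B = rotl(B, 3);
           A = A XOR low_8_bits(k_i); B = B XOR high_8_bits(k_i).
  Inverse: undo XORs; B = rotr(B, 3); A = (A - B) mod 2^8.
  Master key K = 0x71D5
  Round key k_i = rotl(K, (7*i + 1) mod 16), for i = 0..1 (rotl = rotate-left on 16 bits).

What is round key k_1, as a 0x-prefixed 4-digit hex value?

0xD571

K = 0x71D5
k_0 = rotl(K, (7*0+1) mod 16) = rotl(K, 1) = 0xE3AA
k_1 = rotl(K, (7*1+1) mod 16) = rotl(K, 8) = 0xD571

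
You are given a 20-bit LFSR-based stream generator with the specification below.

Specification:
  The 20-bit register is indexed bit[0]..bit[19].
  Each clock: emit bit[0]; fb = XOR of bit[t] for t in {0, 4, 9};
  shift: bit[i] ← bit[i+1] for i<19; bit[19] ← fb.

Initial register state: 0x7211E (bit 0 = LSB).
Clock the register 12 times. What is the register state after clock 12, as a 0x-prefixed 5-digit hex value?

reg_0 = 0x7211E
clock 1: out=0, reg = 0xB908F
clock 2: out=1, reg = 0xDC847
clock 3: out=1, reg = 0xEE423
clock 4: out=1, reg = 0xF7211
clock 5: out=1, reg = 0xFB908
clock 6: out=0, reg = 0x7DC84
clock 7: out=0, reg = 0x3EE42
clock 8: out=0, reg = 0x9F721
clock 9: out=1, reg = 0x4FB90
clock 10: out=0, reg = 0x27DC8
clock 11: out=0, reg = 0x13EE4
clock 12: out=0, reg = 0x89F72

0x89F72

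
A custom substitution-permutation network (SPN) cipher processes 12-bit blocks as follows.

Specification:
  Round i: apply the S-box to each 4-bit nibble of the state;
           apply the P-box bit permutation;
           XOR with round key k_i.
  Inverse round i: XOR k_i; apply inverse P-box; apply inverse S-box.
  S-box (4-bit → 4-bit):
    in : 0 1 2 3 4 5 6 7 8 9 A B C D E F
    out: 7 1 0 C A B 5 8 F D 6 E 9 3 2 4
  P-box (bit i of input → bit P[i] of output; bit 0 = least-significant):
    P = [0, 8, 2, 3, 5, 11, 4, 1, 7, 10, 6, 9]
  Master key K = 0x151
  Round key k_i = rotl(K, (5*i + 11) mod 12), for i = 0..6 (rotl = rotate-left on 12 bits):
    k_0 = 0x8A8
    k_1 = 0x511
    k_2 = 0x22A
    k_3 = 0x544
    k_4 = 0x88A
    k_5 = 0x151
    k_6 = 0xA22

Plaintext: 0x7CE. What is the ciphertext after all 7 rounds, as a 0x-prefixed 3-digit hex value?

0x929

s_0 = plaintext = 0x7CE
s_1 = Round(s_0, k_0) = 0xB8A
s_2 = Round(s_1, k_1) = 0xA67
s_3 = Round(s_2, k_2) = 0x652
s_4 = Round(s_3, k_3) = 0xDA6
s_5 = Round(s_4, k_4) = 0x41F
s_6 = Round(s_5, k_5) = 0x775
s_7 = Round(s_6, k_6) = 0x929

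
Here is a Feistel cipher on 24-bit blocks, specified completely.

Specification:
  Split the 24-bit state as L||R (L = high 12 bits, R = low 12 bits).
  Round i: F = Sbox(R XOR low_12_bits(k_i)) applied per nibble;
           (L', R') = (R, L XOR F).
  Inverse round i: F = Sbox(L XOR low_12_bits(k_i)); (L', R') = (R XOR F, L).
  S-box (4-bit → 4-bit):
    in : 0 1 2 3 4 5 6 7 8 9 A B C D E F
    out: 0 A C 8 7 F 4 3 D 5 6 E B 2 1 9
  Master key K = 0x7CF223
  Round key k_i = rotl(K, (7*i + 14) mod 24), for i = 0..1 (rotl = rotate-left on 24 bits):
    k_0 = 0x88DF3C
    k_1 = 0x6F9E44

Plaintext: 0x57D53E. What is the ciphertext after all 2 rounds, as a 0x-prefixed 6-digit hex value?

0x3717B1

s_0 = plaintext = 0x57D53E
s_1 = Round(s_0, k_0) = 0x53E371
s_2 = Round(s_1, k_1) = 0x3717B1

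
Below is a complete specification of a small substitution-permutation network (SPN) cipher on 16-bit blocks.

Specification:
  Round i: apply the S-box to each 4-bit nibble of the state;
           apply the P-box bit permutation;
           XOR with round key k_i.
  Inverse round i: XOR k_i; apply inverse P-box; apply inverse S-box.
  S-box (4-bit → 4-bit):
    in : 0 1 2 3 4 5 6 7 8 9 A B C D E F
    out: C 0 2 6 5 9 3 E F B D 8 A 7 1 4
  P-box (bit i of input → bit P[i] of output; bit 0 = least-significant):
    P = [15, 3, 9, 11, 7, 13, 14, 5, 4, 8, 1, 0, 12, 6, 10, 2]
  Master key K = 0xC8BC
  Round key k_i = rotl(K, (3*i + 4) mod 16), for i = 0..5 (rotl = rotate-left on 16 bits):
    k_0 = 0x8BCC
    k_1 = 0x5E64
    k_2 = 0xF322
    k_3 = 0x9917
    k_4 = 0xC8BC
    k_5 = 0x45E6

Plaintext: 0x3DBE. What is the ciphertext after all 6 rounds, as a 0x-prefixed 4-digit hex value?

0x0386

s_0 = plaintext = 0x3DBE
s_1 = Round(s_0, k_0) = 0x0EBE
s_2 = Round(s_1, k_1) = 0xDA50
s_3 = Round(s_2, k_2) = 0xEDD1
s_4 = Round(s_3, k_3) = 0xE885
s_5 = Round(s_4, k_4) = 0x310F
s_6 = Round(s_5, k_5) = 0x0386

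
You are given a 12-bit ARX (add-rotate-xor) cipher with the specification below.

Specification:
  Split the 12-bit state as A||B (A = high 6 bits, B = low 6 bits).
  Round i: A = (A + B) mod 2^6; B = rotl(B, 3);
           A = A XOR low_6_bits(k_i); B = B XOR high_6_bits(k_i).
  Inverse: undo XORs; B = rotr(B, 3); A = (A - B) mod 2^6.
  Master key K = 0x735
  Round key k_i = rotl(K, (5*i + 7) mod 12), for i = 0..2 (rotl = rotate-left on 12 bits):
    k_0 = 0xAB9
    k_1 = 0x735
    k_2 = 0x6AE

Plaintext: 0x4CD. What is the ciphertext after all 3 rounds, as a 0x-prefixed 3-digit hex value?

s_0 = plaintext = 0x4CD
s_1 = Round(s_0, k_0) = 0x643
s_2 = Round(s_1, k_1) = 0xA44
s_3 = Round(s_2, k_2) = 0x0FA

0x0FA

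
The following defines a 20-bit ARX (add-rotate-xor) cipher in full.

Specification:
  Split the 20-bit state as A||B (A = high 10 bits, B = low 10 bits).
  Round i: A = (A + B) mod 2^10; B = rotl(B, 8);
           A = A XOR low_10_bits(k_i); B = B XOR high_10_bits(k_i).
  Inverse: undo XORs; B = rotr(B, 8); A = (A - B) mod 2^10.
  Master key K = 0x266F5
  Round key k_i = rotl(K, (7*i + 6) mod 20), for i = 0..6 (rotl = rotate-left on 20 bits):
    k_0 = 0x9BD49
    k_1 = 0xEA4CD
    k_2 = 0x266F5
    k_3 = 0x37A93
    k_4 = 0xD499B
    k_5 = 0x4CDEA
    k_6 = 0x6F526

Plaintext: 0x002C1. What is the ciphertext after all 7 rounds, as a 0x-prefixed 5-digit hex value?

s_0 = plaintext = 0x002C1
s_1 = Round(s_0, k_0) = 0xE23DF
s_2 = Round(s_1, k_1) = 0xEA85E
s_3 = Round(s_2, k_2) = 0xBF68E
s_4 = Round(s_3, k_3) = 0xC627D
s_5 = Round(s_4, k_4) = 0x03ACD
s_6 = Round(s_5, k_5) = 0xCC480
s_7 = Round(s_6, k_6) = 0xA5D9D

0xA5D9D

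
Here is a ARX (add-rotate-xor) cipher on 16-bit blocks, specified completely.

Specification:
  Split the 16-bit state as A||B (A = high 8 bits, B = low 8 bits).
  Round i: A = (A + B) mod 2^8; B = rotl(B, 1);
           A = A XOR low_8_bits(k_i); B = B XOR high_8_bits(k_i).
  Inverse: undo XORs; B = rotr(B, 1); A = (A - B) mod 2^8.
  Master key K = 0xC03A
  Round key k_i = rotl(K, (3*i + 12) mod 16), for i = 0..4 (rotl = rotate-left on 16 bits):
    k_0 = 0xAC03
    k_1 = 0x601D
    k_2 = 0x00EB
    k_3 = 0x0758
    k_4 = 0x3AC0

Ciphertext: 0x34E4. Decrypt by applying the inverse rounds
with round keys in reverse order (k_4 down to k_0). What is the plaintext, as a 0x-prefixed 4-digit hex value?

0x33C8

s_0 = ciphertext = 0x34E4
s_1 = InvRound(s_0, k_4) = 0x856F
s_2 = InvRound(s_1, k_3) = 0xA934
s_3 = InvRound(s_2, k_2) = 0x281A
s_4 = InvRound(s_3, k_1) = 0xF83D
s_5 = InvRound(s_4, k_0) = 0x33C8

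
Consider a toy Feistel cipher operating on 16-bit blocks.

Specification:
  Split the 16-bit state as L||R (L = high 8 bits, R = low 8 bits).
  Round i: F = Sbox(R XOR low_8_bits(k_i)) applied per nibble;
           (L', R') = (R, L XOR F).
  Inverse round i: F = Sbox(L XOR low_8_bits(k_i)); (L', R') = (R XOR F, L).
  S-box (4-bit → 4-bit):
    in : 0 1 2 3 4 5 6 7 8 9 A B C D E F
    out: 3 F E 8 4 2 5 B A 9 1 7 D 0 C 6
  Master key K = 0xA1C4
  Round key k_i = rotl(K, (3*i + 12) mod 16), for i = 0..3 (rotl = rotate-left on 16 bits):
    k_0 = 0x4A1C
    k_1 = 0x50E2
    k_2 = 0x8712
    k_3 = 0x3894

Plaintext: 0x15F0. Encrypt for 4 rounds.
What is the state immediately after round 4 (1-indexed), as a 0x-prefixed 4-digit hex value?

0x8085

s_0 = plaintext = 0x15F0
s_1 = Round(s_0, k_0) = 0xF0D8
s_2 = Round(s_1, k_1) = 0xD871
s_3 = Round(s_2, k_2) = 0x7180
s_4 = Round(s_3, k_3) = 0x8085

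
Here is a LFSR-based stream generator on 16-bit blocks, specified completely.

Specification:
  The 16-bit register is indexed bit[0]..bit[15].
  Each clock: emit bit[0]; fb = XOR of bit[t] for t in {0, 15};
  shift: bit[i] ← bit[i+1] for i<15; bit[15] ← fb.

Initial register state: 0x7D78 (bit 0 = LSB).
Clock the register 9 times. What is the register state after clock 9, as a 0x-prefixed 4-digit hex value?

0x943E

reg_0 = 0x7D78
clock 1: out=0, reg = 0x3EBC
clock 2: out=0, reg = 0x1F5E
clock 3: out=0, reg = 0x0FAF
clock 4: out=1, reg = 0x87D7
clock 5: out=1, reg = 0x43EB
clock 6: out=1, reg = 0xA1F5
clock 7: out=1, reg = 0x50FA
clock 8: out=0, reg = 0x287D
clock 9: out=1, reg = 0x943E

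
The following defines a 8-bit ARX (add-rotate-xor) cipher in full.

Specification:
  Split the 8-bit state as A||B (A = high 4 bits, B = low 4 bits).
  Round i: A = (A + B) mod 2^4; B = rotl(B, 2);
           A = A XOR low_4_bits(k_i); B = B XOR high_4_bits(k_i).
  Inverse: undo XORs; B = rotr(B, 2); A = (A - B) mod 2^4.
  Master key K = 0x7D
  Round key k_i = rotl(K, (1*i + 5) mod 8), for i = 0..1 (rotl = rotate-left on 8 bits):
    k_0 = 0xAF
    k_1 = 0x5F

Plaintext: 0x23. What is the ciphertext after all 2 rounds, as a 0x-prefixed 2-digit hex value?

0xFC

s_0 = plaintext = 0x23
s_1 = Round(s_0, k_0) = 0xA6
s_2 = Round(s_1, k_1) = 0xFC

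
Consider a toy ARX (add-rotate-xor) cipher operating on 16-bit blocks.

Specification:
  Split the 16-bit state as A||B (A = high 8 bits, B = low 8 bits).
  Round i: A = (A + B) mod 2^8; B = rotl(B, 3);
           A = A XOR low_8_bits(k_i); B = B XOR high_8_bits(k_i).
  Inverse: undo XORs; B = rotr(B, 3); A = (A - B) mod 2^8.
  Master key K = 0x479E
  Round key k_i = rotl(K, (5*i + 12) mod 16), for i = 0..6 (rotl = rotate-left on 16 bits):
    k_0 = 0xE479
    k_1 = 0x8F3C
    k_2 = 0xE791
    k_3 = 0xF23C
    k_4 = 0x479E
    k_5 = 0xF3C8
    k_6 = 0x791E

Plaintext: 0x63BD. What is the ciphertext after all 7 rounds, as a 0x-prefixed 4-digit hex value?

s_0 = plaintext = 0x63BD
s_1 = Round(s_0, k_0) = 0x5909
s_2 = Round(s_1, k_1) = 0x5EC7
s_3 = Round(s_2, k_2) = 0xB4D9
s_4 = Round(s_3, k_3) = 0xB13C
s_5 = Round(s_4, k_4) = 0x73A6
s_6 = Round(s_5, k_5) = 0xD1C6
s_7 = Round(s_6, k_6) = 0x894F

0x894F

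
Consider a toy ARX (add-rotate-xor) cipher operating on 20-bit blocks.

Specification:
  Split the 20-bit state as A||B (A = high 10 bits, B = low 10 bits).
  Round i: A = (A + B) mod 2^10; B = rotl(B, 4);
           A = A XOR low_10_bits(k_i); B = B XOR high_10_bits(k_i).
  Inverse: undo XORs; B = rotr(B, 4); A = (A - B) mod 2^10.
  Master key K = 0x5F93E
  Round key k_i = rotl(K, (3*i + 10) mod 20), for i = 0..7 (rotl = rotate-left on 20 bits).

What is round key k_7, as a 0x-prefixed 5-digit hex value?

K = 0x5F93E
k_0 = rotl(K, (3*0+10) mod 20) = rotl(K, 10) = 0x4F97E
k_1 = rotl(K, (3*1+10) mod 20) = rotl(K, 13) = 0x7CBF2
k_2 = rotl(K, (3*2+10) mod 20) = rotl(K, 16) = 0xE5F93
k_3 = rotl(K, (3*3+10) mod 20) = rotl(K, 19) = 0x2FC9F
k_4 = rotl(K, (3*4+10) mod 20) = rotl(K, 2) = 0x7E4F9
k_5 = rotl(K, (3*5+10) mod 20) = rotl(K, 5) = 0xF27CB
k_6 = rotl(K, (3*6+10) mod 20) = rotl(K, 8) = 0x93E5F
k_7 = rotl(K, (3*7+10) mod 20) = rotl(K, 11) = 0x9F2FC

0x9F2FC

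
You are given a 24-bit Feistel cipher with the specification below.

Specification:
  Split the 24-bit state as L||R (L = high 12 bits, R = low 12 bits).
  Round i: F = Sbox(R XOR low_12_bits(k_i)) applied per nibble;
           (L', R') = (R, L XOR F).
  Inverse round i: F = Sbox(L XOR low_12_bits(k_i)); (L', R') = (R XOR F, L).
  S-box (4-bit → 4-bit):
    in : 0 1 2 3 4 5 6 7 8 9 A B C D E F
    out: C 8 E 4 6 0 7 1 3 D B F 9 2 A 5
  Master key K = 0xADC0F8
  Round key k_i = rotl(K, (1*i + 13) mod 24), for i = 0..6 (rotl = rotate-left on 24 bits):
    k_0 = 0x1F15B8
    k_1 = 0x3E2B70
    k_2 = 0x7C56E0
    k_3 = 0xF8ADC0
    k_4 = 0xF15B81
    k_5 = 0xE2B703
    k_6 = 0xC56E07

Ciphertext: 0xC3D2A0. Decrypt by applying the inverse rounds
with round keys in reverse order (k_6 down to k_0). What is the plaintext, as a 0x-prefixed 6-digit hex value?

s_0 = ciphertext = 0xC3D2A0
s_1 = InvRound(s_0, k_6) = 0xCEBC3D
s_2 = InvRound(s_1, k_5) = 0x39ECEB
s_3 = InvRound(s_2, k_4) = 0xF6E39E
s_4 = InvRound(s_3, k_3) = 0xD24F6E
s_5 = InvRound(s_4, k_2) = 0x0F8D24
s_6 = InvRound(s_5, k_1) = 0x2170F8
s_7 = InvRound(s_6, k_0) = 0x14D217

0x14D217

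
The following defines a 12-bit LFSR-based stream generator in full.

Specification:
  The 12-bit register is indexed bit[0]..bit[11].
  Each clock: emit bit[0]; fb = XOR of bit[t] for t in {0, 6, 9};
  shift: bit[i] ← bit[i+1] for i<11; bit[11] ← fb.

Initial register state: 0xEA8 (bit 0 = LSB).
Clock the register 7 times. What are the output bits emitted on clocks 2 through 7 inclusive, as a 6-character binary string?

001010

reg_0 = 0xEA8
clock 1: out=0, reg = 0xF54
clock 2: out=0, reg = 0x7AA
clock 3: out=0, reg = 0xBD5
clock 4: out=1, reg = 0xDEA
clock 5: out=0, reg = 0xEF5
clock 6: out=1, reg = 0xF7A
clock 7: out=0, reg = 0x7BD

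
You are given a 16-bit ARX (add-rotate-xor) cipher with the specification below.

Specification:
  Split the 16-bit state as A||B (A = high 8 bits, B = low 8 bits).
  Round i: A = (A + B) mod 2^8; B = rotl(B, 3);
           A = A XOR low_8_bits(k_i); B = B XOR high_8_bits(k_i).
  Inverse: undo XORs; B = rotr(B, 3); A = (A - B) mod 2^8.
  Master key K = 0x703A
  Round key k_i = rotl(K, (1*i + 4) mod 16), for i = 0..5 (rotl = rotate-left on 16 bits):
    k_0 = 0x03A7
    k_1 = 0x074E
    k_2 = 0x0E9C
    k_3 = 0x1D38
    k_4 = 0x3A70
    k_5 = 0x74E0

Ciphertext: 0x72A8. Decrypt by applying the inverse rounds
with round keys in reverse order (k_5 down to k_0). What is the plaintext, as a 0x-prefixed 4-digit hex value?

0x5FE9

s_0 = ciphertext = 0x72A8
s_1 = InvRound(s_0, k_5) = 0xF79B
s_2 = InvRound(s_1, k_4) = 0x5334
s_3 = InvRound(s_2, k_3) = 0x4625
s_4 = InvRound(s_3, k_2) = 0x7565
s_5 = InvRound(s_4, k_1) = 0xEF4C
s_6 = InvRound(s_5, k_0) = 0x5FE9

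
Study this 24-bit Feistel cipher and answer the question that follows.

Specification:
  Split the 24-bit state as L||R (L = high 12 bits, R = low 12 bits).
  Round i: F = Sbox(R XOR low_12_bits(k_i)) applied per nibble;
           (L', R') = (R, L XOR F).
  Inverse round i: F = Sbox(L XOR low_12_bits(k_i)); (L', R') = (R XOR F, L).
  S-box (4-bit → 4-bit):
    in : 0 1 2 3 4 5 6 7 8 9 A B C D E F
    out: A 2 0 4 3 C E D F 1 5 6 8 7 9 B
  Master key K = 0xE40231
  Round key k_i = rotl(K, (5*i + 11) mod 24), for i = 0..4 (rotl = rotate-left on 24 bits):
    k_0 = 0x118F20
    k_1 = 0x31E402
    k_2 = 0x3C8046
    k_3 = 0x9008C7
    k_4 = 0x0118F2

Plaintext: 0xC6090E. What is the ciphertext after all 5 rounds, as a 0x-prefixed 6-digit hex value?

s_0 = plaintext = 0xC6090E
s_1 = Round(s_0, k_0) = 0x90E269
s_2 = Round(s_1, k_1) = 0x2697E8
s_3 = Round(s_2, k_2) = 0x7E8F30
s_4 = Round(s_3, k_3) = 0xF30A55
s_5 = Round(s_4, k_4) = 0xA55F6D

0xA55F6D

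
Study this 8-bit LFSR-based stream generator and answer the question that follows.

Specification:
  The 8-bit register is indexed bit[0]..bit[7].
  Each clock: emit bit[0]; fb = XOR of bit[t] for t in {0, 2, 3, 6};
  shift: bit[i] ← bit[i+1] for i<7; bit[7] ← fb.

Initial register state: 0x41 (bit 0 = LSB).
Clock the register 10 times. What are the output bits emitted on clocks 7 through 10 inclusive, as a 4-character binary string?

1000

reg_0 = 0x41
clock 1: out=1, reg = 0x20
clock 2: out=0, reg = 0x10
clock 3: out=0, reg = 0x08
clock 4: out=0, reg = 0x84
clock 5: out=0, reg = 0xC2
clock 6: out=0, reg = 0xE1
clock 7: out=1, reg = 0x70
clock 8: out=0, reg = 0xB8
clock 9: out=0, reg = 0xDC
clock 10: out=0, reg = 0xEE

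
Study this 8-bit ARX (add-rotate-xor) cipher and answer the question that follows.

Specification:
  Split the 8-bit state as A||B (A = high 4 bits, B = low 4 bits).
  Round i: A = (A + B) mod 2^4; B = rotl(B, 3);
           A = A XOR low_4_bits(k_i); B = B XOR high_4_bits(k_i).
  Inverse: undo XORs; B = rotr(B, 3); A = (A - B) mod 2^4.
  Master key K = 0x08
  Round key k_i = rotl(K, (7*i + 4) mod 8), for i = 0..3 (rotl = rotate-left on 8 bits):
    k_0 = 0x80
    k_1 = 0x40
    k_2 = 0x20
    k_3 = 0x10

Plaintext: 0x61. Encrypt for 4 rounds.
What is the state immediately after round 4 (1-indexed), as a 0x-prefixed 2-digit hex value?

s_0 = plaintext = 0x61
s_1 = Round(s_0, k_0) = 0x70
s_2 = Round(s_1, k_1) = 0x74
s_3 = Round(s_2, k_2) = 0xB0
s_4 = Round(s_3, k_3) = 0xB1

0xB1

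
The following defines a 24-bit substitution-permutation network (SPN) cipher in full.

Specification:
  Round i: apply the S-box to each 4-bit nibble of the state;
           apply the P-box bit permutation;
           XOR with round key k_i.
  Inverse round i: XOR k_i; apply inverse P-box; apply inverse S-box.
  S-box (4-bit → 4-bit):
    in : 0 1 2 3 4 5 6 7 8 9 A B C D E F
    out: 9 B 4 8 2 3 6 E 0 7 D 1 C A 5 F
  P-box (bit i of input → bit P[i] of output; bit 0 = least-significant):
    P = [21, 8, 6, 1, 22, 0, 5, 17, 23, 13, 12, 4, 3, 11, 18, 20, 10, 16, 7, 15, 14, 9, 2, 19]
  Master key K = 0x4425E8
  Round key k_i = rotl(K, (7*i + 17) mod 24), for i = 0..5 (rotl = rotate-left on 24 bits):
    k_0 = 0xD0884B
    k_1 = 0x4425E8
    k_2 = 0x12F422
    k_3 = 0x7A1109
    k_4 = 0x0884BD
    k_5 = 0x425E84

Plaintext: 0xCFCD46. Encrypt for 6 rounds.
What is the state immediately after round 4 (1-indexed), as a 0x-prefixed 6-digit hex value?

s_0 = plaintext = 0xCFCD46
s_1 = Round(s_0, k_0) = 0xCD2D9E
s_2 = Round(s_1, k_1) = 0x29859D
s_3 = Round(s_2, k_2) = 0xD3D185
s_4 = Round(s_3, k_3) = 0xC2BA19
s_5 = Round(s_4, k_4) = 0xE29560
s_6 = Round(s_5, k_5) = 0xE6362B

0xC2BA19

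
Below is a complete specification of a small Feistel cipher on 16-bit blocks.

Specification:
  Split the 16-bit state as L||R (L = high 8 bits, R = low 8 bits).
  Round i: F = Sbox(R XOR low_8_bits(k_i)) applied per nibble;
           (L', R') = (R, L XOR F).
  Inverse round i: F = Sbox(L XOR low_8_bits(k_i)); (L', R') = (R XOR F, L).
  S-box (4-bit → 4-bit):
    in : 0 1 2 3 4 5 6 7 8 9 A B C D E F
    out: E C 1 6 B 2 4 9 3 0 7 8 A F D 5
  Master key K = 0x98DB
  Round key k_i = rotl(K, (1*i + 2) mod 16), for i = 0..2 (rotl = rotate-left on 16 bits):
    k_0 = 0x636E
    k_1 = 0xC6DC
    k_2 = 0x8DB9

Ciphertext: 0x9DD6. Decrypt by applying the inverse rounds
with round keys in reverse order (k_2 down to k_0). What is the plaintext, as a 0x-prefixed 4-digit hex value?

0xA851

s_0 = ciphertext = 0x9DD6
s_1 = InvRound(s_0, k_2) = 0xCD9D
s_2 = InvRound(s_1, k_1) = 0x51CD
s_3 = InvRound(s_2, k_0) = 0xA851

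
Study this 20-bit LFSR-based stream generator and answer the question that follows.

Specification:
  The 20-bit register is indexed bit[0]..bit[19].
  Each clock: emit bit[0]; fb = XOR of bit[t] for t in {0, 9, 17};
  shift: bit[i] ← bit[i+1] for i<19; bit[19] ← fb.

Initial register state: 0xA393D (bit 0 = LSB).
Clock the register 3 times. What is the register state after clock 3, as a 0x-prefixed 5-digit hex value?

0x94727

reg_0 = 0xA393D
clock 1: out=1, reg = 0x51C9E
clock 2: out=0, reg = 0x28E4F
clock 3: out=1, reg = 0x94727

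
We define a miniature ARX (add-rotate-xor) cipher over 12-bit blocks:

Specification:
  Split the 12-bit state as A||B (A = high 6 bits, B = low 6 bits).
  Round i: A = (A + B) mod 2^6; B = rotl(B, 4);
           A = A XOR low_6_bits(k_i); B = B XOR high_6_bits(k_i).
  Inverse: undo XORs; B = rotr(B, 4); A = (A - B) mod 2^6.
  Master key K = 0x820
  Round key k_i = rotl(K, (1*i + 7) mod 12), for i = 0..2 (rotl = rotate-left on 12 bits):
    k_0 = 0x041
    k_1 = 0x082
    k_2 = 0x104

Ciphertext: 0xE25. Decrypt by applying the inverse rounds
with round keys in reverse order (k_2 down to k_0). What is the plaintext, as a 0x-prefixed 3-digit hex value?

s_0 = ciphertext = 0xE25
s_1 = InvRound(s_0, k_2) = 0xD86
s_2 = InvRound(s_1, k_1) = 0x910
s_3 = InvRound(s_2, k_0) = 0x805

0x805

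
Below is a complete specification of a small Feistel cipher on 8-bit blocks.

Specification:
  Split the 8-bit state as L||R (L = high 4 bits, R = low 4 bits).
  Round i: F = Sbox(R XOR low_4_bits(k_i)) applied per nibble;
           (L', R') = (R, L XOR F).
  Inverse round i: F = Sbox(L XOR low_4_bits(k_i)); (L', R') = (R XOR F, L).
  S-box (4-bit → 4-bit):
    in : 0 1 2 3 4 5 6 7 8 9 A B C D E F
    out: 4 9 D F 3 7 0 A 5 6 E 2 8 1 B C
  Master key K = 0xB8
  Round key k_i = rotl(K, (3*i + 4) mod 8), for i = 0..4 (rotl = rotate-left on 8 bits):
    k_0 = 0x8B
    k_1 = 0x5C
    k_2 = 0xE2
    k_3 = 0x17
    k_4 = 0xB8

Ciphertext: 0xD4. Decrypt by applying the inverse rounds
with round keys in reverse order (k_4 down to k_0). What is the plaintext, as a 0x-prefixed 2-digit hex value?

0x74

s_0 = ciphertext = 0xD4
s_1 = InvRound(s_0, k_4) = 0x3D
s_2 = InvRound(s_1, k_3) = 0xE3
s_3 = InvRound(s_2, k_2) = 0xBE
s_4 = InvRound(s_3, k_1) = 0x4B
s_5 = InvRound(s_4, k_0) = 0x74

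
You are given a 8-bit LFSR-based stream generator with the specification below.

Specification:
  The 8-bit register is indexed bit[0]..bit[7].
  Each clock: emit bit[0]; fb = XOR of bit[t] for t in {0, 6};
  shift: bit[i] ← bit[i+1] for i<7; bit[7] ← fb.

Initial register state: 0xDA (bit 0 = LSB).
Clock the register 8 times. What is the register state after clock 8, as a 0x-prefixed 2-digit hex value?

reg_0 = 0xDA
clock 1: out=0, reg = 0xED
clock 2: out=1, reg = 0x76
clock 3: out=0, reg = 0xBB
clock 4: out=1, reg = 0xDD
clock 5: out=1, reg = 0x6E
clock 6: out=0, reg = 0xB7
clock 7: out=1, reg = 0xDB
clock 8: out=1, reg = 0x6D

0x6D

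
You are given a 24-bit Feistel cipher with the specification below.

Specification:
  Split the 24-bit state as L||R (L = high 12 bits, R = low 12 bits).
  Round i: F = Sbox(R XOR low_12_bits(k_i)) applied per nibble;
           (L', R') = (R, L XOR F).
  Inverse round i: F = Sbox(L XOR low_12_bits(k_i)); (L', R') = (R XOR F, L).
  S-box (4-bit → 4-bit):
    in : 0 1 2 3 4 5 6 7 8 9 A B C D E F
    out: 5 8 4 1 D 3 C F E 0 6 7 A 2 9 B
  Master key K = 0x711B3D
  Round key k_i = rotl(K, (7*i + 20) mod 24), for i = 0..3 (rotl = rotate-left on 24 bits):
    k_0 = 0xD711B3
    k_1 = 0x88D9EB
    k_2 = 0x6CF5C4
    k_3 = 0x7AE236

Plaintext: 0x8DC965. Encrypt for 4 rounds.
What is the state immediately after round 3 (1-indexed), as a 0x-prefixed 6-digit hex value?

s_0 = plaintext = 0x8DC965
s_1 = Round(s_0, k_0) = 0x9656F0
s_2 = Round(s_1, k_1) = 0x6F02E2
s_3 = Round(s_2, k_2) = 0x2E29BC
s_4 = Round(s_3, k_3) = 0x9BC504

0x2E29BC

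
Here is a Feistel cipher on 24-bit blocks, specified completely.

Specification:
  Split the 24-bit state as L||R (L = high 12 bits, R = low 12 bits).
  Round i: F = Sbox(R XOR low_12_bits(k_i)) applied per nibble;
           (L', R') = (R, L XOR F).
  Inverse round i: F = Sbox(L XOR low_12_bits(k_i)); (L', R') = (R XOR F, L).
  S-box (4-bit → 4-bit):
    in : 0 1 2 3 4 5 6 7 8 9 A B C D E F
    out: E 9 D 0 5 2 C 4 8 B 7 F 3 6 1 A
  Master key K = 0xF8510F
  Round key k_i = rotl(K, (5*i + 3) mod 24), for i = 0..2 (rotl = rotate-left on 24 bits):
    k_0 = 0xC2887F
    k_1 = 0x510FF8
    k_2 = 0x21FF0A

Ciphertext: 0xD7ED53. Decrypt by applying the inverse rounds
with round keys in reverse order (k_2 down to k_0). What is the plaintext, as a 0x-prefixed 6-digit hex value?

s_0 = ciphertext = 0xD7ED53
s_1 = InvRound(s_0, k_2) = 0x016D7E
s_2 = InvRound(s_1, k_1) = 0x76F016
s_3 = InvRound(s_2, k_0) = 0xA8876F

0xA8876F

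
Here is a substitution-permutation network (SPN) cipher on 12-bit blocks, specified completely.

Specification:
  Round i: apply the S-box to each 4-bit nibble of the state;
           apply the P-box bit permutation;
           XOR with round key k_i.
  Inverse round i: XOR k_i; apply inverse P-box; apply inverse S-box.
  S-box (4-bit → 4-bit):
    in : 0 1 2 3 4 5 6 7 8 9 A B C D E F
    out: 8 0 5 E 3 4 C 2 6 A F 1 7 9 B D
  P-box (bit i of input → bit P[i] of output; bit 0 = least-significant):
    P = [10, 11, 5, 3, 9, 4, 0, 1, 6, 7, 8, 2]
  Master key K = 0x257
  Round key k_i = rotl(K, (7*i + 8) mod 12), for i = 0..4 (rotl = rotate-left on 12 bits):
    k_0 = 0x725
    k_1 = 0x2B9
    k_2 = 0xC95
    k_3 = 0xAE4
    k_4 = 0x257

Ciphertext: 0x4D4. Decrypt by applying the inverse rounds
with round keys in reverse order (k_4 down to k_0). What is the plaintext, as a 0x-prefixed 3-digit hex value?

s_0 = ciphertext = 0x4D4
s_1 = InvRound(s_0, k_4) = 0x7FB
s_2 = InvRound(s_1, k_3) = 0x63E
s_3 = InvRound(s_2, k_2) = 0x7F3
s_4 = InvRound(s_3, k_1) = 0x20D
s_5 = InvRound(s_4, k_0) = 0x51F

0x51F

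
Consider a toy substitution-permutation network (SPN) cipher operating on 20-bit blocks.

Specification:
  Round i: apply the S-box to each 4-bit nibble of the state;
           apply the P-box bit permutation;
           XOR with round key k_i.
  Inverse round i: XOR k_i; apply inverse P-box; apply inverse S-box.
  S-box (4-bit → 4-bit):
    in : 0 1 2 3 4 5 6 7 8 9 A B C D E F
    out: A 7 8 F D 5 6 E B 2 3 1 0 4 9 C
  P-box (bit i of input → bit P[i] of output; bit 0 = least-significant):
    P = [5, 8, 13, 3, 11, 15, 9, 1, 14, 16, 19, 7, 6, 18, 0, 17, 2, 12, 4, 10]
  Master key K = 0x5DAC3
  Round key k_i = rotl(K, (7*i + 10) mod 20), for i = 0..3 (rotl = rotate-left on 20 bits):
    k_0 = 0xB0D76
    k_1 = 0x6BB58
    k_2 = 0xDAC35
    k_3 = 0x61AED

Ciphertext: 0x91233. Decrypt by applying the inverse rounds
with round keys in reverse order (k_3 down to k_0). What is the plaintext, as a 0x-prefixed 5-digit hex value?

s_0 = ciphertext = 0x91233
s_1 = InvRound(s_0, k_3) = 0x587E2
s_2 = InvRound(s_1, k_2) = 0x55F46
s_3 = InvRound(s_2, k_1) = 0x42A0F
s_4 = InvRound(s_3, k_0) = 0xF36D3

0xF36D3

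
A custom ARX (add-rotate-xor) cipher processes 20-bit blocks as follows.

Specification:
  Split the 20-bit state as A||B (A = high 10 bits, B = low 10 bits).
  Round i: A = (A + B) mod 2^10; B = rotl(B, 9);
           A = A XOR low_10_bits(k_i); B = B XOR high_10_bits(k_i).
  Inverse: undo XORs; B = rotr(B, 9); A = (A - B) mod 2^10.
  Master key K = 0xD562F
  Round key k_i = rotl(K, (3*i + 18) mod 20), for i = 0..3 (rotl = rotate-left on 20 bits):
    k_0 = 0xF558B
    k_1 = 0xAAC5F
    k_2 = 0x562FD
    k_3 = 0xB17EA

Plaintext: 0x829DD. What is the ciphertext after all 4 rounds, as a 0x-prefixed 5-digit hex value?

0xFF064

s_0 = plaintext = 0x829DD
s_1 = Round(s_0, k_0) = 0x9B13B
s_2 = Round(s_1, k_1) = 0xFE036
s_3 = Round(s_2, k_2) = 0xB4D43
s_4 = Round(s_3, k_3) = 0xFF064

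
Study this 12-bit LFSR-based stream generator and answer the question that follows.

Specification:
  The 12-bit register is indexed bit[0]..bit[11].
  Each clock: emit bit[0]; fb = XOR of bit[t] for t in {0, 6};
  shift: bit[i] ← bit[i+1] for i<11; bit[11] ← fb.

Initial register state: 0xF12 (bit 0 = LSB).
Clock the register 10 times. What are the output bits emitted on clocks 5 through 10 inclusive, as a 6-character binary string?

reg_0 = 0xF12
clock 1: out=0, reg = 0x789
clock 2: out=1, reg = 0xBC4
clock 3: out=0, reg = 0xDE2
clock 4: out=0, reg = 0xEF1
clock 5: out=1, reg = 0x778
clock 6: out=0, reg = 0xBBC
clock 7: out=0, reg = 0x5DE
clock 8: out=0, reg = 0xAEF
clock 9: out=1, reg = 0x577
clock 10: out=1, reg = 0x2BB

100011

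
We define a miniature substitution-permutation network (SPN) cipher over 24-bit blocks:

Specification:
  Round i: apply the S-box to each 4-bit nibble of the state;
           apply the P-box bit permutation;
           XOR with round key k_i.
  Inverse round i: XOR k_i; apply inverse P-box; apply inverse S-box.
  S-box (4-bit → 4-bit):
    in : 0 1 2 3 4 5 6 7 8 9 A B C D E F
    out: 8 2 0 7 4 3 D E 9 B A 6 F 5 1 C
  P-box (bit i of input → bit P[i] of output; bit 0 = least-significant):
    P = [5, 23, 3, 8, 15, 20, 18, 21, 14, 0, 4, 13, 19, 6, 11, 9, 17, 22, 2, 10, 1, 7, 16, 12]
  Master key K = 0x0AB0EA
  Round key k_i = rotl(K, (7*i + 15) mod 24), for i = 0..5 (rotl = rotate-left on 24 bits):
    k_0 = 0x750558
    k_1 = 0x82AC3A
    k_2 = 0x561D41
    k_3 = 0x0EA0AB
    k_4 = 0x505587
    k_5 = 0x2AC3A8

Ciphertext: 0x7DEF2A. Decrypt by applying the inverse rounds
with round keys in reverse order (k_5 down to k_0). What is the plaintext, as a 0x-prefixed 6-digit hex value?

s_0 = ciphertext = 0x7DEF2A
s_1 = InvRound(s_0, k_5) = 0x3940B2
s_2 = InvRound(s_1, k_4) = 0xF7EB08
s_3 = InvRound(s_2, k_3) = 0x3165A9
s_4 = InvRound(s_3, k_2) = 0x75B8FD
s_5 = InvRound(s_4, k_1) = 0xCC1171
s_6 = InvRound(s_5, k_0) = 0xF0E1A3

0xF0E1A3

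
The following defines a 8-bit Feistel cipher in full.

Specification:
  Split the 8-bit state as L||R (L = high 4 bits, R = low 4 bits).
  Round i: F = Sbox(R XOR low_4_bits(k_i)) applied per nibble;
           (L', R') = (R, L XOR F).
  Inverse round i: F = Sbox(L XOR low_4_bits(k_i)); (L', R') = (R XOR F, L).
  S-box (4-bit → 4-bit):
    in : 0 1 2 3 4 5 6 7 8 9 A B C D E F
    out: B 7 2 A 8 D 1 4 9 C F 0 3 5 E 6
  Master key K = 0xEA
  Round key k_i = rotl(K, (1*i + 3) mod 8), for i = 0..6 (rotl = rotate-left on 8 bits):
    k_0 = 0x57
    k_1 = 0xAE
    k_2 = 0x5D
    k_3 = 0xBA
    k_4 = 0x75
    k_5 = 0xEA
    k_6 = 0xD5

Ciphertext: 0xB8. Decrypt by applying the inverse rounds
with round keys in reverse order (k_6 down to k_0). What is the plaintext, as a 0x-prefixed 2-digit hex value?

s_0 = ciphertext = 0xB8
s_1 = InvRound(s_0, k_6) = 0x6B
s_2 = InvRound(s_1, k_5) = 0x86
s_3 = InvRound(s_2, k_4) = 0x38
s_4 = InvRound(s_3, k_3) = 0x43
s_5 = InvRound(s_4, k_2) = 0xF4
s_6 = InvRound(s_5, k_1) = 0x3F
s_7 = InvRound(s_6, k_0) = 0x73

0x73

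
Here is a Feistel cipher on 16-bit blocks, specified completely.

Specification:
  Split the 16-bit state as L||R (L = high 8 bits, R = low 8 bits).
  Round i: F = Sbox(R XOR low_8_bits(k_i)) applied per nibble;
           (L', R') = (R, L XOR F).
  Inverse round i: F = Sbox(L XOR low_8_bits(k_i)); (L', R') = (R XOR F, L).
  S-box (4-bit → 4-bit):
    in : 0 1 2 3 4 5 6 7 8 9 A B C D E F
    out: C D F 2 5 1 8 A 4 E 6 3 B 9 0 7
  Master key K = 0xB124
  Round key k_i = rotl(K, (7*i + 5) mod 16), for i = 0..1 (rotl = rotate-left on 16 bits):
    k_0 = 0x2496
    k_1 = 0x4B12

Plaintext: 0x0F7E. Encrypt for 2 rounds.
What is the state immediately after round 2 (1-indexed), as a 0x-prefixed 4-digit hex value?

0x0BA0

s_0 = plaintext = 0x0F7E
s_1 = Round(s_0, k_0) = 0x7E0B
s_2 = Round(s_1, k_1) = 0x0BA0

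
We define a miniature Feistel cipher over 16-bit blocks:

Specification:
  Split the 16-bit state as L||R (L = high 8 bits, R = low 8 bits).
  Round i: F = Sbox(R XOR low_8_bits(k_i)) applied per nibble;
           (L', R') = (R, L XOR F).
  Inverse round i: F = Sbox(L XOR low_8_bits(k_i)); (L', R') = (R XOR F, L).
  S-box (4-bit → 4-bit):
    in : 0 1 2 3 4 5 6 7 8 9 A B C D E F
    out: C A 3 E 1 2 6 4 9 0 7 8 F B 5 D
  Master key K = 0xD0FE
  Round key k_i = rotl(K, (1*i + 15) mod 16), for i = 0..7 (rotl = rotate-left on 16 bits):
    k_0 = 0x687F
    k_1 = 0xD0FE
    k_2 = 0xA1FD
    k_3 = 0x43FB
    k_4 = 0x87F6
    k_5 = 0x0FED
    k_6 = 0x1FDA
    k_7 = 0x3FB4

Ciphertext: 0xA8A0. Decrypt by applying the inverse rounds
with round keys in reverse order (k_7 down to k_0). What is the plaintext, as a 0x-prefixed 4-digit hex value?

0x51DE

s_0 = ciphertext = 0xA8A0
s_1 = InvRound(s_0, k_7) = 0x0FA8
s_2 = InvRound(s_1, k_6) = 0x1A0F
s_3 = InvRound(s_2, k_5) = 0xDB1A
s_4 = InvRound(s_3, k_4) = 0x21DB
s_5 = InvRound(s_4, k_3) = 0x6C21
s_6 = InvRound(s_5, k_2) = 0x2B6C
s_7 = InvRound(s_6, k_1) = 0xDE2B
s_8 = InvRound(s_7, k_0) = 0x51DE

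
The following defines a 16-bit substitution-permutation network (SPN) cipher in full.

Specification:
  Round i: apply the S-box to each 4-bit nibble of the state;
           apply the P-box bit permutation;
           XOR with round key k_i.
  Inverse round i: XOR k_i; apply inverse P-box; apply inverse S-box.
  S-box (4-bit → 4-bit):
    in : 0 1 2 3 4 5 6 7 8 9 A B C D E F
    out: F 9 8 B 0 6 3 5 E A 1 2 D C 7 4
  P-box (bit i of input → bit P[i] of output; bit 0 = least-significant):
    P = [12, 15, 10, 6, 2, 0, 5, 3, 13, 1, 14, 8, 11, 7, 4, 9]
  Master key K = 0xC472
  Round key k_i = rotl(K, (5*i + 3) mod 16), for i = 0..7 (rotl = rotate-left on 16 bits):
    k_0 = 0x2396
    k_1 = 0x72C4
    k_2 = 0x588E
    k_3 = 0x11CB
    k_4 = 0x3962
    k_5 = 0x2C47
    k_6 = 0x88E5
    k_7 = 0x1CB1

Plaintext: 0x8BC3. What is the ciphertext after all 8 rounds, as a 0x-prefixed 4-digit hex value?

s_0 = plaintext = 0x8BC3
s_1 = Round(s_0, k_0) = 0xB168
s_2 = Round(s_1, k_1) = 0xD701
s_3 = Round(s_2, k_2) = 0x2AF3
s_4 = Round(s_3, k_3) = 0xA3AB
s_5 = Round(s_4, k_4) = 0x9064
s_6 = Round(s_5, k_5) = 0x4FC0
s_7 = Round(s_6, k_6) = 0x5C89
s_8 = Round(s_7, k_7) = 0xFD48

0xFD48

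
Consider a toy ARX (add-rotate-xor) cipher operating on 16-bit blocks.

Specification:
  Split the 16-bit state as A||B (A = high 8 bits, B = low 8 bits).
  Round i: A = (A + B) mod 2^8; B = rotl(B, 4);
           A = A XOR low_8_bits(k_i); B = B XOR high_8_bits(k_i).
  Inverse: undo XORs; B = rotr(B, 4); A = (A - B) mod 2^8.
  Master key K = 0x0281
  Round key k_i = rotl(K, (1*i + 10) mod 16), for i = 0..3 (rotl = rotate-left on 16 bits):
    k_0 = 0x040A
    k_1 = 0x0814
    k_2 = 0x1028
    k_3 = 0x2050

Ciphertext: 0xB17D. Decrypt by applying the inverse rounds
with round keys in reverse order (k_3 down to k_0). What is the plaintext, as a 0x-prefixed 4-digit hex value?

0x8914

s_0 = ciphertext = 0xB17D
s_1 = InvRound(s_0, k_3) = 0x0CD5
s_2 = InvRound(s_1, k_2) = 0xC85C
s_3 = InvRound(s_2, k_1) = 0x9745
s_4 = InvRound(s_3, k_0) = 0x8914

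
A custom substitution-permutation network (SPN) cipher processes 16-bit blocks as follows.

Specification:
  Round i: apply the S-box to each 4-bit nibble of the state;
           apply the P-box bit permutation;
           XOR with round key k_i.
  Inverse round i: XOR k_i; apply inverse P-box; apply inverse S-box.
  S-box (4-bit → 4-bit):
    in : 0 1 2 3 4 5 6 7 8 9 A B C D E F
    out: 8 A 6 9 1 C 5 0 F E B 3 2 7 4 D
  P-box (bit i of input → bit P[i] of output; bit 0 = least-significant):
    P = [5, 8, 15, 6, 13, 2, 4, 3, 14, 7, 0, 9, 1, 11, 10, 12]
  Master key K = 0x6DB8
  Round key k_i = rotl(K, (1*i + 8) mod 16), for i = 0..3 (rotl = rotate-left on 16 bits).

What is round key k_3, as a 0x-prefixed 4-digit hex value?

0xC36D

K = 0x6DB8
k_0 = rotl(K, (1*0+8) mod 16) = rotl(K, 8) = 0xB86D
k_1 = rotl(K, (1*1+8) mod 16) = rotl(K, 9) = 0x70DB
k_2 = rotl(K, (1*2+8) mod 16) = rotl(K, 10) = 0xE1B6
k_3 = rotl(K, (1*3+8) mod 16) = rotl(K, 11) = 0xC36D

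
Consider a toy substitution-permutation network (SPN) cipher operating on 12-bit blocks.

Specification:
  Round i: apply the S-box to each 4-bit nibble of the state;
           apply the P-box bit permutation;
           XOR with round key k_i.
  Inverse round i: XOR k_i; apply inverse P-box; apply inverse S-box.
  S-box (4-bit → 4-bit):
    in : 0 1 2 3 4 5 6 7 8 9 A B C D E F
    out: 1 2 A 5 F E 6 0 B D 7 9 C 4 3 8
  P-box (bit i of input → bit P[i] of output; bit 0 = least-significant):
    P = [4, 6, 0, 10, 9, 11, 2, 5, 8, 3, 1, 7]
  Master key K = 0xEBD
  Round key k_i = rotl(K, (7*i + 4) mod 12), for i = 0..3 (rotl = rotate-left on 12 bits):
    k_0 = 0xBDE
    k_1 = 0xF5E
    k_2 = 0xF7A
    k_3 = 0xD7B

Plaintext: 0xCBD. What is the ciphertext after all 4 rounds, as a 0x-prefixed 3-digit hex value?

s_0 = plaintext = 0xCBD
s_1 = Round(s_0, k_0) = 0x97D
s_2 = Round(s_1, k_1) = 0xEDD
s_3 = Round(s_2, k_2) = 0xE77
s_4 = Round(s_3, k_3) = 0xC73

0xC73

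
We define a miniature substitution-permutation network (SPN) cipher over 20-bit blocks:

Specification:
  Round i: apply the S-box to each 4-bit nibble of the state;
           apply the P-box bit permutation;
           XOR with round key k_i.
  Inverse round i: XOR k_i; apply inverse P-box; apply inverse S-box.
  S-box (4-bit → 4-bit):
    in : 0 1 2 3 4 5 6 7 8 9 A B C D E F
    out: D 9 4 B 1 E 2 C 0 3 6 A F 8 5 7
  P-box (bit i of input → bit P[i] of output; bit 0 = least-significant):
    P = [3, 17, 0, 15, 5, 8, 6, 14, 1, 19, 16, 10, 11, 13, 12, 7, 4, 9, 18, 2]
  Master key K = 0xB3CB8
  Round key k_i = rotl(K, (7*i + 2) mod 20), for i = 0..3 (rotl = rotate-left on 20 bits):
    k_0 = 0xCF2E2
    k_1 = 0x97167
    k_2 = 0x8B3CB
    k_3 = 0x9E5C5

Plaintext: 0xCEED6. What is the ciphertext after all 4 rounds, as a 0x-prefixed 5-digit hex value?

s_0 = plaintext = 0xCEED6
s_1 = Round(s_0, k_0) = 0xBA8F4
s_2 = Round(s_1, k_1) = 0x9420B
s_3 = Round(s_2, k_2) = 0xB79BB
s_4 = Round(s_3, k_3) = 0x33643

0x33643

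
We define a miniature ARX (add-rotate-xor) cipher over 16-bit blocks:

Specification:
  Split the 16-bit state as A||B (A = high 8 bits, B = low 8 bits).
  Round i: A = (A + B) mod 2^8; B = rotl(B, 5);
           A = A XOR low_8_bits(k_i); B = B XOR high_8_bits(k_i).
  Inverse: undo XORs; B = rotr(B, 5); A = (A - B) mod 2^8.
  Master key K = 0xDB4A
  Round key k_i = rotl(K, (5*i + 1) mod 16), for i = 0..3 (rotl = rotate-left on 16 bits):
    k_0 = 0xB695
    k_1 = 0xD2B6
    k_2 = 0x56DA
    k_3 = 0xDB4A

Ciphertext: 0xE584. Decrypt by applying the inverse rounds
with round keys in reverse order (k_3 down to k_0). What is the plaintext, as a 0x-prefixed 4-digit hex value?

s_0 = ciphertext = 0xE584
s_1 = InvRound(s_0, k_3) = 0xB5FA
s_2 = InvRound(s_1, k_2) = 0x0A65
s_3 = InvRound(s_2, k_1) = 0xFFBD
s_4 = InvRound(s_3, k_0) = 0x1258

0x1258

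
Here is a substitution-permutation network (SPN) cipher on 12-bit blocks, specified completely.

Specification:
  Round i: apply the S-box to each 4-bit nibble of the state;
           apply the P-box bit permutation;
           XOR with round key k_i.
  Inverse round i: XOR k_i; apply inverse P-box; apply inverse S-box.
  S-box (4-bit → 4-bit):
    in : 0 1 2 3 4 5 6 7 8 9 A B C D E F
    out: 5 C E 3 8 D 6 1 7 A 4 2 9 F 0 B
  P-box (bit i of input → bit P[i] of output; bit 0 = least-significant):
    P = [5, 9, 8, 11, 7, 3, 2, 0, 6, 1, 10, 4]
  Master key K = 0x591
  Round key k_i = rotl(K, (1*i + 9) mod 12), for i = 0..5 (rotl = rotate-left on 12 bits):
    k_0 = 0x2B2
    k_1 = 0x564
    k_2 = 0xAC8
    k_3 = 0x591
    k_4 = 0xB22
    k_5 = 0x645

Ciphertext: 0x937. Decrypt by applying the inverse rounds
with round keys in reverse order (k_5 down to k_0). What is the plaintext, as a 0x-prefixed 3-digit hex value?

s_0 = ciphertext = 0x937
s_1 = InvRound(s_0, k_5) = 0xDED
s_2 = InvRound(s_1, k_4) = 0x8DB
s_3 = InvRound(s_2, k_3) = 0x8B1
s_4 = InvRound(s_3, k_2) = 0xC93
s_5 = InvRound(s_4, k_1) = 0xF55
s_6 = InvRound(s_5, k_0) = 0x855

0x855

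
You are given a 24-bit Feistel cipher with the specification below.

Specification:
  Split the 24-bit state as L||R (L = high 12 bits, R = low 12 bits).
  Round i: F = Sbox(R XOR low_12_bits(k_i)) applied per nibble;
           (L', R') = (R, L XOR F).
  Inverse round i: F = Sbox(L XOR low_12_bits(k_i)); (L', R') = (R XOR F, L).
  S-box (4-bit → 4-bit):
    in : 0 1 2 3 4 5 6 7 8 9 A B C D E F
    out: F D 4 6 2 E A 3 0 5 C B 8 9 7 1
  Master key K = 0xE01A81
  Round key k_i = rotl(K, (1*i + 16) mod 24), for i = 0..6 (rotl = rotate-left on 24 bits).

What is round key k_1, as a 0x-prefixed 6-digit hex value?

0x03C035

K = 0xE01A81
k_0 = rotl(K, (1*0+16) mod 24) = rotl(K, 16) = 0x81E01A
k_1 = rotl(K, (1*1+16) mod 24) = rotl(K, 17) = 0x03C035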